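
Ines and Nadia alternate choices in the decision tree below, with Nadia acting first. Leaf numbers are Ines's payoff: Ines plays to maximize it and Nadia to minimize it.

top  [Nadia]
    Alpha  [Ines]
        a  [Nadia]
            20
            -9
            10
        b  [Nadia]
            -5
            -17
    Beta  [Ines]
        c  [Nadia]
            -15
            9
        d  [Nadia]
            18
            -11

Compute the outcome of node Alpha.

-9

a (Nadia): min(20, -9, 10) = -9
b (Nadia): min(-5, -17) = -17
Alpha (Ines): max(-9, -17) = -9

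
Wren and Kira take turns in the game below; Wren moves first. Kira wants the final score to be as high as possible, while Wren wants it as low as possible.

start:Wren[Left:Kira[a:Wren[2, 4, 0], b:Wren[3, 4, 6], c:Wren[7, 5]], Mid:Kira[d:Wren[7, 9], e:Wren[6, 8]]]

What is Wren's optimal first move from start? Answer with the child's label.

Left

a (Wren): min(2, 4, 0) = 0
b (Wren): min(3, 4, 6) = 3
c (Wren): min(7, 5) = 5
Left (Kira): max(0, 3, 5) = 5
d (Wren): min(7, 9) = 7
e (Wren): min(6, 8) = 6
Mid (Kira): max(7, 6) = 7
start (Wren): min(5, 7) = 5
Wren at start wants the lowest of {Left=5, Mid=7}, so chooses Left.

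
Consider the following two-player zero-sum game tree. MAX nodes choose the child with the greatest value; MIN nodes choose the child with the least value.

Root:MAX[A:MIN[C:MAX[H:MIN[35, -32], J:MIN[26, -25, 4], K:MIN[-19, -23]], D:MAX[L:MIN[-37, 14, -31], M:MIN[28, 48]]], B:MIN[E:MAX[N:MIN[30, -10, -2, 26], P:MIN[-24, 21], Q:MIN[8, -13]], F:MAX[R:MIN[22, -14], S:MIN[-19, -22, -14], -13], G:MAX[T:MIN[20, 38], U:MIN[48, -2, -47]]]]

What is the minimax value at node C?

-23

H (MIN): min(35, -32) = -32
J (MIN): min(26, -25, 4) = -25
K (MIN): min(-19, -23) = -23
C (MAX): max(-32, -25, -23) = -23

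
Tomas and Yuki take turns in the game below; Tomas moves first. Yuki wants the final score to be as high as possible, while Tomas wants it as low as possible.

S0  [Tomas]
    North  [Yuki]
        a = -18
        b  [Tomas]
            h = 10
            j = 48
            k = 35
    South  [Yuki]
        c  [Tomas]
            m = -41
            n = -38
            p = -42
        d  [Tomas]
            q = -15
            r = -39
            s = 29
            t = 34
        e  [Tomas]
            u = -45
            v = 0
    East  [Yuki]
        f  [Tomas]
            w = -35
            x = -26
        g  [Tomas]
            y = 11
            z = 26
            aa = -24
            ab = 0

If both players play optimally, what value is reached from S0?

-39

b (Tomas): min(10, 48, 35) = 10
North (Yuki): max(-18, 10) = 10
c (Tomas): min(-41, -38, -42) = -42
d (Tomas): min(-15, -39, 29, 34) = -39
e (Tomas): min(-45, 0) = -45
South (Yuki): max(-42, -39, -45) = -39
f (Tomas): min(-35, -26) = -35
g (Tomas): min(11, 26, -24, 0) = -24
East (Yuki): max(-35, -24) = -24
S0 (Tomas): min(10, -39, -24) = -39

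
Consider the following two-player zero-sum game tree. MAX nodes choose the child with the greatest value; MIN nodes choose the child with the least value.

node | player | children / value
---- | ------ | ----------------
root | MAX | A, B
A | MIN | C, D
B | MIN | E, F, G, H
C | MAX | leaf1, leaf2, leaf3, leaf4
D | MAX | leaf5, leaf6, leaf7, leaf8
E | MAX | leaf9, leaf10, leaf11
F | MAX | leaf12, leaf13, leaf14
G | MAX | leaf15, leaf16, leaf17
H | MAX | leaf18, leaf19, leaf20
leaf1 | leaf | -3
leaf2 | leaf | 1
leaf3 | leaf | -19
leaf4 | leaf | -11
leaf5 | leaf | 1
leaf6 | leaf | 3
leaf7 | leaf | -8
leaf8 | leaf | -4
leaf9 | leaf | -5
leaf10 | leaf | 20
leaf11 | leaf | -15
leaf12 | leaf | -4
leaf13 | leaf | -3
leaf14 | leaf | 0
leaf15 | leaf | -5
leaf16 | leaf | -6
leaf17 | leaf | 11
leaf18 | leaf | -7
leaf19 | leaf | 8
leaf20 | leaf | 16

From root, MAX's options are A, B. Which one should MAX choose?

A

C (MAX): max(-3, 1, -19, -11) = 1
D (MAX): max(1, 3, -8, -4) = 3
A (MIN): min(1, 3) = 1
E (MAX): max(-5, 20, -15) = 20
F (MAX): max(-4, -3, 0) = 0
G (MAX): max(-5, -6, 11) = 11
H (MAX): max(-7, 8, 16) = 16
B (MIN): min(20, 0, 11, 16) = 0
root (MAX): max(1, 0) = 1
MAX at root wants the highest of {A=1, B=0}, so chooses A.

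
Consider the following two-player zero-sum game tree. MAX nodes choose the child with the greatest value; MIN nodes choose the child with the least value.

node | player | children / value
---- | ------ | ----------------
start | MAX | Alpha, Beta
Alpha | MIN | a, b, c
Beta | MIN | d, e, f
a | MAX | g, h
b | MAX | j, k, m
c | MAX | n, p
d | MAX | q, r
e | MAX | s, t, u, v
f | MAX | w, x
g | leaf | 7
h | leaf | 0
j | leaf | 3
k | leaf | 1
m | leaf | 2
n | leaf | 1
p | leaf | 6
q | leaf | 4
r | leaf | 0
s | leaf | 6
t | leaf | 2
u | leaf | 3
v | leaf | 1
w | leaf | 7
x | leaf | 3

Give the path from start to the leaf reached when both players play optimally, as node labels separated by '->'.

start -> Beta -> d -> q

a (MAX): max(7, 0) = 7
b (MAX): max(3, 1, 2) = 3
c (MAX): max(1, 6) = 6
Alpha (MIN): min(7, 3, 6) = 3
d (MAX): max(4, 0) = 4
e (MAX): max(6, 2, 3, 1) = 6
f (MAX): max(7, 3) = 7
Beta (MIN): min(4, 6, 7) = 4
start (MAX): max(3, 4) = 4
At start, MAX picks Beta (highest: 4).
At Beta, MIN picks d (lowest: 4).
At d, MAX picks q (highest: 4).
Terminal value 4.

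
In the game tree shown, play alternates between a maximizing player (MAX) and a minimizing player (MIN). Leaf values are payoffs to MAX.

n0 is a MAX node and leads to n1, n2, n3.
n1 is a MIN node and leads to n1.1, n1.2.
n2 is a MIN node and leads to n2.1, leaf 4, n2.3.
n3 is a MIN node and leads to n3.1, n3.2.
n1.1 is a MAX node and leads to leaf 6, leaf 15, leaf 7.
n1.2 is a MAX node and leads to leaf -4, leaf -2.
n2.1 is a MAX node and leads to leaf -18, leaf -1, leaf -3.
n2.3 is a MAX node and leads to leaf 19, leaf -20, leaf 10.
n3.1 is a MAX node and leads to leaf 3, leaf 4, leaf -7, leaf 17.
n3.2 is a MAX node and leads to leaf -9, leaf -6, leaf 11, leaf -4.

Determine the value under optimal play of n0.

11

n1.1 (MAX): max(6, 15, 7) = 15
n1.2 (MAX): max(-4, -2) = -2
n1 (MIN): min(15, -2) = -2
n2.1 (MAX): max(-18, -1, -3) = -1
n2.3 (MAX): max(19, -20, 10) = 19
n2 (MIN): min(-1, 4, 19) = -1
n3.1 (MAX): max(3, 4, -7, 17) = 17
n3.2 (MAX): max(-9, -6, 11, -4) = 11
n3 (MIN): min(17, 11) = 11
n0 (MAX): max(-2, -1, 11) = 11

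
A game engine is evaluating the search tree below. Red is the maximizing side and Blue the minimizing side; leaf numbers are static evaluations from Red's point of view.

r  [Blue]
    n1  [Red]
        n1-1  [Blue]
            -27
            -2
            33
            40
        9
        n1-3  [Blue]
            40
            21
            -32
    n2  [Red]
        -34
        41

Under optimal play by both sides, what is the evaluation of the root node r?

9

n1-1 (Blue): min(-27, -2, 33, 40) = -27
n1-3 (Blue): min(40, 21, -32) = -32
n1 (Red): max(-27, 9, -32) = 9
n2 (Red): max(-34, 41) = 41
r (Blue): min(9, 41) = 9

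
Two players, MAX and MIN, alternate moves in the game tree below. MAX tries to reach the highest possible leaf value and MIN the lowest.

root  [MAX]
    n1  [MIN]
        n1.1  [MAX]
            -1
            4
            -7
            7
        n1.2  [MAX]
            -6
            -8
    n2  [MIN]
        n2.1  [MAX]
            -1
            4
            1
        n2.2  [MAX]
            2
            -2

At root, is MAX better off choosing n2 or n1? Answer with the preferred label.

n2.1 (MAX): max(-1, 4, 1) = 4
n2.2 (MAX): max(2, -2) = 2
n2 (MIN): min(4, 2) = 2
n1.1 (MAX): max(-1, 4, -7, 7) = 7
n1.2 (MAX): max(-6, -8) = -6
n1 (MIN): min(7, -6) = -6
MAX prefers the higher value; n2=2, n1=-6. n2 is better since 2 > -6.

n2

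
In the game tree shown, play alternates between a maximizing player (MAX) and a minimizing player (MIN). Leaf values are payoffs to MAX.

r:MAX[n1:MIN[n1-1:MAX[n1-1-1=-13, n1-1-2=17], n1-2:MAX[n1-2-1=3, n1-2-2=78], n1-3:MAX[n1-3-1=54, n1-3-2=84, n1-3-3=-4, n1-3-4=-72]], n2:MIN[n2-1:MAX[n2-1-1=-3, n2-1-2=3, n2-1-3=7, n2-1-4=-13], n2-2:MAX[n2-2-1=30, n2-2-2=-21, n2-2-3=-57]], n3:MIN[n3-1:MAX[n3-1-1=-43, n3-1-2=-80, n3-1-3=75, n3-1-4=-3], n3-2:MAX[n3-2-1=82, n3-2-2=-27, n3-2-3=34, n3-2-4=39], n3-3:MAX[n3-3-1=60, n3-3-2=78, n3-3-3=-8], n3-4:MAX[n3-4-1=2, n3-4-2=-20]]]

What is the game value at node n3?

2

n3-1 (MAX): max(-43, -80, 75, -3) = 75
n3-2 (MAX): max(82, -27, 34, 39) = 82
n3-3 (MAX): max(60, 78, -8) = 78
n3-4 (MAX): max(2, -20) = 2
n3 (MIN): min(75, 82, 78, 2) = 2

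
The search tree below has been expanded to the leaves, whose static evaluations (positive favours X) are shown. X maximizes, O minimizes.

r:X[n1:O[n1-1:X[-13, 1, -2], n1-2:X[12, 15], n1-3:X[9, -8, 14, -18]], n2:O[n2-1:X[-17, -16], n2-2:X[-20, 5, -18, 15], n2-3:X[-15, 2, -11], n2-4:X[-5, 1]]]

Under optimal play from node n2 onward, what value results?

n2-1 (X): max(-17, -16) = -16
n2-2 (X): max(-20, 5, -18, 15) = 15
n2-3 (X): max(-15, 2, -11) = 2
n2-4 (X): max(-5, 1) = 1
n2 (O): min(-16, 15, 2, 1) = -16

-16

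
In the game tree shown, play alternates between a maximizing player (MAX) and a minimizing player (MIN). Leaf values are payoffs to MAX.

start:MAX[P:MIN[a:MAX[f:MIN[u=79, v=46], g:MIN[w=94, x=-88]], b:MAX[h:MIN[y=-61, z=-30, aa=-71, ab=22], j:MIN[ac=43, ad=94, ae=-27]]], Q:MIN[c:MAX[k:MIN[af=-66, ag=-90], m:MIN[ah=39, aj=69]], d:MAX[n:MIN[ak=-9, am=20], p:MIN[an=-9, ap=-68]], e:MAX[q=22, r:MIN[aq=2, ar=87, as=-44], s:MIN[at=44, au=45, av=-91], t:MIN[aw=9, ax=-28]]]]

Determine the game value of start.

-9

f (MIN): min(79, 46) = 46
g (MIN): min(94, -88) = -88
a (MAX): max(46, -88) = 46
h (MIN): min(-61, -30, -71, 22) = -71
j (MIN): min(43, 94, -27) = -27
b (MAX): max(-71, -27) = -27
P (MIN): min(46, -27) = -27
k (MIN): min(-66, -90) = -90
m (MIN): min(39, 69) = 39
c (MAX): max(-90, 39) = 39
n (MIN): min(-9, 20) = -9
p (MIN): min(-9, -68) = -68
d (MAX): max(-9, -68) = -9
r (MIN): min(2, 87, -44) = -44
s (MIN): min(44, 45, -91) = -91
t (MIN): min(9, -28) = -28
e (MAX): max(22, -44, -91, -28) = 22
Q (MIN): min(39, -9, 22) = -9
start (MAX): max(-27, -9) = -9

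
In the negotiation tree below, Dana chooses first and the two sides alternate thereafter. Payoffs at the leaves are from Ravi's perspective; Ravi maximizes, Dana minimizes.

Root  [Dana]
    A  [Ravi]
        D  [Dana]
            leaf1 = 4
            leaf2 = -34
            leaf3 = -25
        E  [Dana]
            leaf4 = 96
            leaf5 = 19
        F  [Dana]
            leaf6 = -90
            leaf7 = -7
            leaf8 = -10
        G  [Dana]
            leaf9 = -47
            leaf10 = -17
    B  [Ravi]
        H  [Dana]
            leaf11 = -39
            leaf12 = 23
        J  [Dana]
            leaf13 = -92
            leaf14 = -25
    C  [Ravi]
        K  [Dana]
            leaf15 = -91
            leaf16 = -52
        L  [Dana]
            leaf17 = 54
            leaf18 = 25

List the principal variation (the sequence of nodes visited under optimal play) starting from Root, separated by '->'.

D (Dana): min(4, -34, -25) = -34
E (Dana): min(96, 19) = 19
F (Dana): min(-90, -7, -10) = -90
G (Dana): min(-47, -17) = -47
A (Ravi): max(-34, 19, -90, -47) = 19
H (Dana): min(-39, 23) = -39
J (Dana): min(-92, -25) = -92
B (Ravi): max(-39, -92) = -39
K (Dana): min(-91, -52) = -91
L (Dana): min(54, 25) = 25
C (Ravi): max(-91, 25) = 25
Root (Dana): min(19, -39, 25) = -39
At Root, Dana picks B (lowest: -39).
At B, Ravi picks H (highest: -39).
At H, Dana picks leaf11 (lowest: -39).
Terminal value -39.

Root -> B -> H -> leaf11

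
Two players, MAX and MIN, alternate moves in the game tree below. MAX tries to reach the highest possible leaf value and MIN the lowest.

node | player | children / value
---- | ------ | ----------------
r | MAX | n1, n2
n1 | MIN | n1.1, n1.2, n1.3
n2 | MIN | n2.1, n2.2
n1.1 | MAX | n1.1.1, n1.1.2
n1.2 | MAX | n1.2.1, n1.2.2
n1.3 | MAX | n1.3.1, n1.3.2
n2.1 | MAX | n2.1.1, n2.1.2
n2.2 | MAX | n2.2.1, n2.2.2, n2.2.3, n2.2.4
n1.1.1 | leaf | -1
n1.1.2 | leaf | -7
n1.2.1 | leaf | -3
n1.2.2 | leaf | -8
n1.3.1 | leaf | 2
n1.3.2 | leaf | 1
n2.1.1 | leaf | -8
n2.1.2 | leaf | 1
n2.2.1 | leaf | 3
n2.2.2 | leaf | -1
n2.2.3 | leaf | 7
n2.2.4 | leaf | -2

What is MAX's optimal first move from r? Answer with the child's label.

n2

n1.1 (MAX): max(-1, -7) = -1
n1.2 (MAX): max(-3, -8) = -3
n1.3 (MAX): max(2, 1) = 2
n1 (MIN): min(-1, -3, 2) = -3
n2.1 (MAX): max(-8, 1) = 1
n2.2 (MAX): max(3, -1, 7, -2) = 7
n2 (MIN): min(1, 7) = 1
r (MAX): max(-3, 1) = 1
MAX at r wants the highest of {n1=-3, n2=1}, so chooses n2.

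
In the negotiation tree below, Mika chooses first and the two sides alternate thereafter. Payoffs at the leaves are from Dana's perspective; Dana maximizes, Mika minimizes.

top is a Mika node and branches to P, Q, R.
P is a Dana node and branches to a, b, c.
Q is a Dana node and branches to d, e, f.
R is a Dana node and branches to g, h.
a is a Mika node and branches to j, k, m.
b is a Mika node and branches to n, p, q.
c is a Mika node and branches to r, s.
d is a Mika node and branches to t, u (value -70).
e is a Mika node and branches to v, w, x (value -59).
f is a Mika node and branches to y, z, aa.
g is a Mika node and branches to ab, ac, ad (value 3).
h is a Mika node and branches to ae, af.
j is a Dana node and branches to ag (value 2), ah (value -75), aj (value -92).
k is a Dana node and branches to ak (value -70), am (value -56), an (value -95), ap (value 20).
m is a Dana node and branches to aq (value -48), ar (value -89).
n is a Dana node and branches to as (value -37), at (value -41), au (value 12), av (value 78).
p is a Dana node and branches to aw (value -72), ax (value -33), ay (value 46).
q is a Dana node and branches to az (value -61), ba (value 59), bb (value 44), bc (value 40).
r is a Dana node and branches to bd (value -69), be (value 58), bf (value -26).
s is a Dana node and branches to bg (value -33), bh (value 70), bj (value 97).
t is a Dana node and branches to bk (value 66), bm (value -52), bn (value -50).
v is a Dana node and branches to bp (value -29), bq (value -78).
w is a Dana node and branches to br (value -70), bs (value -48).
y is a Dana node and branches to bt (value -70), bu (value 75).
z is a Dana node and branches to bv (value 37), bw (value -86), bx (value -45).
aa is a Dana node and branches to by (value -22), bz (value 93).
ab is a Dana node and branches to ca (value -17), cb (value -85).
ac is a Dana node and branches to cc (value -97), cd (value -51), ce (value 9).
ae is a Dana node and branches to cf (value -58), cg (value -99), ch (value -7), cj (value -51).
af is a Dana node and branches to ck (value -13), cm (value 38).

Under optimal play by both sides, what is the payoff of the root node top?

-7

j (Dana): max(2, -75, -92) = 2
k (Dana): max(-70, -56, -95, 20) = 20
m (Dana): max(-48, -89) = -48
a (Mika): min(2, 20, -48) = -48
n (Dana): max(-37, -41, 12, 78) = 78
p (Dana): max(-72, -33, 46) = 46
q (Dana): max(-61, 59, 44, 40) = 59
b (Mika): min(78, 46, 59) = 46
r (Dana): max(-69, 58, -26) = 58
s (Dana): max(-33, 70, 97) = 97
c (Mika): min(58, 97) = 58
P (Dana): max(-48, 46, 58) = 58
t (Dana): max(66, -52, -50) = 66
d (Mika): min(66, -70) = -70
v (Dana): max(-29, -78) = -29
w (Dana): max(-70, -48) = -48
e (Mika): min(-29, -48, -59) = -59
y (Dana): max(-70, 75) = 75
z (Dana): max(37, -86, -45) = 37
aa (Dana): max(-22, 93) = 93
f (Mika): min(75, 37, 93) = 37
Q (Dana): max(-70, -59, 37) = 37
ab (Dana): max(-17, -85) = -17
ac (Dana): max(-97, -51, 9) = 9
g (Mika): min(-17, 9, 3) = -17
ae (Dana): max(-58, -99, -7, -51) = -7
af (Dana): max(-13, 38) = 38
h (Mika): min(-7, 38) = -7
R (Dana): max(-17, -7) = -7
top (Mika): min(58, 37, -7) = -7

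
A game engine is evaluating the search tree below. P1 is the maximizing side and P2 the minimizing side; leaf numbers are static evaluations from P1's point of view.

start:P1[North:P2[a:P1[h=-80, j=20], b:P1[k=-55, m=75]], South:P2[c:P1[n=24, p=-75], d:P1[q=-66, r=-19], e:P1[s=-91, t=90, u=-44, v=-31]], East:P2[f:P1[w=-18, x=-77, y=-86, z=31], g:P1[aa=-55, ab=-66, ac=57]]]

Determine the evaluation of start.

31

a (P1): max(-80, 20) = 20
b (P1): max(-55, 75) = 75
North (P2): min(20, 75) = 20
c (P1): max(24, -75) = 24
d (P1): max(-66, -19) = -19
e (P1): max(-91, 90, -44, -31) = 90
South (P2): min(24, -19, 90) = -19
f (P1): max(-18, -77, -86, 31) = 31
g (P1): max(-55, -66, 57) = 57
East (P2): min(31, 57) = 31
start (P1): max(20, -19, 31) = 31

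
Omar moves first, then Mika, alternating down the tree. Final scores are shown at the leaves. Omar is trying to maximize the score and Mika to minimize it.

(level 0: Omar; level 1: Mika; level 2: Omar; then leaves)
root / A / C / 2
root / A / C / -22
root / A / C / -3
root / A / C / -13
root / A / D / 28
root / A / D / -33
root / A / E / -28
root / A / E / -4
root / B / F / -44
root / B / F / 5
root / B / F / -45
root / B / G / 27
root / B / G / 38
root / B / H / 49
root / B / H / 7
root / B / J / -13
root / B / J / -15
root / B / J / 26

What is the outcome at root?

C (Omar): max(2, -22, -3, -13) = 2
D (Omar): max(28, -33) = 28
E (Omar): max(-28, -4) = -4
A (Mika): min(2, 28, -4) = -4
F (Omar): max(-44, 5, -45) = 5
G (Omar): max(27, 38) = 38
H (Omar): max(49, 7) = 49
J (Omar): max(-13, -15, 26) = 26
B (Mika): min(5, 38, 49, 26) = 5
root (Omar): max(-4, 5) = 5

5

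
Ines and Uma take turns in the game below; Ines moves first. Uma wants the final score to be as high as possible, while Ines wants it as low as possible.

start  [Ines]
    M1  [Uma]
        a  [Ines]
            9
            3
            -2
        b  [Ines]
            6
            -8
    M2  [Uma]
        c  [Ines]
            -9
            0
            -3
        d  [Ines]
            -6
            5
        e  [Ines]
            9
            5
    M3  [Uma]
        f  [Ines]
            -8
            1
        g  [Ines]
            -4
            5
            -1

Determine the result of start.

a (Ines): min(9, 3, -2) = -2
b (Ines): min(6, -8) = -8
M1 (Uma): max(-2, -8) = -2
c (Ines): min(-9, 0, -3) = -9
d (Ines): min(-6, 5) = -6
e (Ines): min(9, 5) = 5
M2 (Uma): max(-9, -6, 5) = 5
f (Ines): min(-8, 1) = -8
g (Ines): min(-4, 5, -1) = -4
M3 (Uma): max(-8, -4) = -4
start (Ines): min(-2, 5, -4) = -4

-4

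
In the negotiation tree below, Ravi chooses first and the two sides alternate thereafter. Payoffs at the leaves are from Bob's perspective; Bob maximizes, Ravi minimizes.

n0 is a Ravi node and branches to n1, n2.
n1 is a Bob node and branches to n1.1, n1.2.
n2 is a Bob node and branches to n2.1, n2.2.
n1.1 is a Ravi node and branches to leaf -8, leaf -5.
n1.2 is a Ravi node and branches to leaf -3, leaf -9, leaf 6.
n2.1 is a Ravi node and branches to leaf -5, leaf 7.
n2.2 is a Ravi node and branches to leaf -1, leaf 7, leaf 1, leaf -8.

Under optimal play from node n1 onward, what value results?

n1.1 (Ravi): min(-8, -5) = -8
n1.2 (Ravi): min(-3, -9, 6) = -9
n1 (Bob): max(-8, -9) = -8

-8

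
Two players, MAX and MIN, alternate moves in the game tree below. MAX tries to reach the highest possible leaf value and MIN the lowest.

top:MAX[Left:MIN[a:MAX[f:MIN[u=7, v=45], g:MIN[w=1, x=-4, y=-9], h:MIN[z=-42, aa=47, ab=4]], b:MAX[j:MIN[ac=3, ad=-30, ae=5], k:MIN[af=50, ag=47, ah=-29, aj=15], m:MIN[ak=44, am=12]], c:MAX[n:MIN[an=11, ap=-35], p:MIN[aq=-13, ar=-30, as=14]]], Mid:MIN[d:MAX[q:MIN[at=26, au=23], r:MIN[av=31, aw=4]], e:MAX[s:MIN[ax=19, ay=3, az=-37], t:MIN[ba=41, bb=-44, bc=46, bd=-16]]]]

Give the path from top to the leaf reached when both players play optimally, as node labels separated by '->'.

f (MIN): min(7, 45) = 7
g (MIN): min(1, -4, -9) = -9
h (MIN): min(-42, 47, 4) = -42
a (MAX): max(7, -9, -42) = 7
j (MIN): min(3, -30, 5) = -30
k (MIN): min(50, 47, -29, 15) = -29
m (MIN): min(44, 12) = 12
b (MAX): max(-30, -29, 12) = 12
n (MIN): min(11, -35) = -35
p (MIN): min(-13, -30, 14) = -30
c (MAX): max(-35, -30) = -30
Left (MIN): min(7, 12, -30) = -30
q (MIN): min(26, 23) = 23
r (MIN): min(31, 4) = 4
d (MAX): max(23, 4) = 23
s (MIN): min(19, 3, -37) = -37
t (MIN): min(41, -44, 46, -16) = -44
e (MAX): max(-37, -44) = -37
Mid (MIN): min(23, -37) = -37
top (MAX): max(-30, -37) = -30
At top, MAX picks Left (highest: -30).
At Left, MIN picks c (lowest: -30).
At c, MAX picks p (highest: -30).
At p, MIN picks ar (lowest: -30).
Terminal value -30.

top -> Left -> c -> p -> ar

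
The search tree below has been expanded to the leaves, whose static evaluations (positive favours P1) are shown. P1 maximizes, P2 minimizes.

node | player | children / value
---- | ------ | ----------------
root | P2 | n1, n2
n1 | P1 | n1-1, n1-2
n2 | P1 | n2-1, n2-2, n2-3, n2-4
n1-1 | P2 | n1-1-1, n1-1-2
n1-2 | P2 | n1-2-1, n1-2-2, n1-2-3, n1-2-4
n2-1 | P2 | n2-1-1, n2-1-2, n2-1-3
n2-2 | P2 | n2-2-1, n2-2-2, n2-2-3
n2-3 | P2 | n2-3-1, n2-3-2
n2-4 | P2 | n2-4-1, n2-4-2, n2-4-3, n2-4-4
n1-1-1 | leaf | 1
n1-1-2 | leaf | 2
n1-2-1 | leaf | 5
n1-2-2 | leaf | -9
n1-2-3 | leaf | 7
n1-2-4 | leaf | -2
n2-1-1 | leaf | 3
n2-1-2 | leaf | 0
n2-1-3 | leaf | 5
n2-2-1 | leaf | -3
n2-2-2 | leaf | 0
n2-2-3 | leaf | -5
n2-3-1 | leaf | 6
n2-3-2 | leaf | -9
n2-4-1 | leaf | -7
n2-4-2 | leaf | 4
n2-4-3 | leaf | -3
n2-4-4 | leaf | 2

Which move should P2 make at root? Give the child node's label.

n2

n1-1 (P2): min(1, 2) = 1
n1-2 (P2): min(5, -9, 7, -2) = -9
n1 (P1): max(1, -9) = 1
n2-1 (P2): min(3, 0, 5) = 0
n2-2 (P2): min(-3, 0, -5) = -5
n2-3 (P2): min(6, -9) = -9
n2-4 (P2): min(-7, 4, -3, 2) = -7
n2 (P1): max(0, -5, -9, -7) = 0
root (P2): min(1, 0) = 0
P2 at root wants the lowest of {n1=1, n2=0}, so chooses n2.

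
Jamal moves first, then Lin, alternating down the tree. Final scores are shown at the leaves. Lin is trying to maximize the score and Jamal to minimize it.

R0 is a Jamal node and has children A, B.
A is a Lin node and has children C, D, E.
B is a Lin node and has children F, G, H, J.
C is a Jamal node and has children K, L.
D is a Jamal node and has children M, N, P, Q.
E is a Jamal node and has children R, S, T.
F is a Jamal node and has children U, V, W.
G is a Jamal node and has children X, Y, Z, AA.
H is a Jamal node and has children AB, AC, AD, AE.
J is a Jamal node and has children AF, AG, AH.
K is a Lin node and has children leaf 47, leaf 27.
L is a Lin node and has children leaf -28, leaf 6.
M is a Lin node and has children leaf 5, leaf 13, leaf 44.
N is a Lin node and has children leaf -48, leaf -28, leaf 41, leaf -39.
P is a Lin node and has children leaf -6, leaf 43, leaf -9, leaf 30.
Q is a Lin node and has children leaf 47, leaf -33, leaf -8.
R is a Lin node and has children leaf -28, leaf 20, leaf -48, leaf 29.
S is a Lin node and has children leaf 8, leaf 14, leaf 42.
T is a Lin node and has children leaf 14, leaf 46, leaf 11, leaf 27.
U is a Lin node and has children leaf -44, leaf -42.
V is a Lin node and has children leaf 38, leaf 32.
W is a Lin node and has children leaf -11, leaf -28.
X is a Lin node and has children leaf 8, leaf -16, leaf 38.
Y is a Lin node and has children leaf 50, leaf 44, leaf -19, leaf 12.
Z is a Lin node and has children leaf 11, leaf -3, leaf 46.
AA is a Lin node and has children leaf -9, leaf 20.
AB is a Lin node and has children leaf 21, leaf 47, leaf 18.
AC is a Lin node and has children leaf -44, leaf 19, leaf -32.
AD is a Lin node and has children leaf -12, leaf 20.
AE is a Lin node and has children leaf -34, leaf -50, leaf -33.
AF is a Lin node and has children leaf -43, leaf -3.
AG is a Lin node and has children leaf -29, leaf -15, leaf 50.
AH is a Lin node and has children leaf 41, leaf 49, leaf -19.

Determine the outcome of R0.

20

K (Lin): max(47, 27) = 47
L (Lin): max(-28, 6) = 6
C (Jamal): min(47, 6) = 6
M (Lin): max(5, 13, 44) = 44
N (Lin): max(-48, -28, 41, -39) = 41
P (Lin): max(-6, 43, -9, 30) = 43
Q (Lin): max(47, -33, -8) = 47
D (Jamal): min(44, 41, 43, 47) = 41
R (Lin): max(-28, 20, -48, 29) = 29
S (Lin): max(8, 14, 42) = 42
T (Lin): max(14, 46, 11, 27) = 46
E (Jamal): min(29, 42, 46) = 29
A (Lin): max(6, 41, 29) = 41
U (Lin): max(-44, -42) = -42
V (Lin): max(38, 32) = 38
W (Lin): max(-11, -28) = -11
F (Jamal): min(-42, 38, -11) = -42
X (Lin): max(8, -16, 38) = 38
Y (Lin): max(50, 44, -19, 12) = 50
Z (Lin): max(11, -3, 46) = 46
AA (Lin): max(-9, 20) = 20
G (Jamal): min(38, 50, 46, 20) = 20
AB (Lin): max(21, 47, 18) = 47
AC (Lin): max(-44, 19, -32) = 19
AD (Lin): max(-12, 20) = 20
AE (Lin): max(-34, -50, -33) = -33
H (Jamal): min(47, 19, 20, -33) = -33
AF (Lin): max(-43, -3) = -3
AG (Lin): max(-29, -15, 50) = 50
AH (Lin): max(41, 49, -19) = 49
J (Jamal): min(-3, 50, 49) = -3
B (Lin): max(-42, 20, -33, -3) = 20
R0 (Jamal): min(41, 20) = 20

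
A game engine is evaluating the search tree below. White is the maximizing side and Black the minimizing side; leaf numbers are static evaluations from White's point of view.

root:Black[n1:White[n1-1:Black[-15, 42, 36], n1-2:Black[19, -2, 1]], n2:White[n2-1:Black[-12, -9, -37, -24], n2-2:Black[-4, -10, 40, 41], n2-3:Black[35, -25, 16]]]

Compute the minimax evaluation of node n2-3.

n2-3 (Black): min(35, -25, 16) = -25

-25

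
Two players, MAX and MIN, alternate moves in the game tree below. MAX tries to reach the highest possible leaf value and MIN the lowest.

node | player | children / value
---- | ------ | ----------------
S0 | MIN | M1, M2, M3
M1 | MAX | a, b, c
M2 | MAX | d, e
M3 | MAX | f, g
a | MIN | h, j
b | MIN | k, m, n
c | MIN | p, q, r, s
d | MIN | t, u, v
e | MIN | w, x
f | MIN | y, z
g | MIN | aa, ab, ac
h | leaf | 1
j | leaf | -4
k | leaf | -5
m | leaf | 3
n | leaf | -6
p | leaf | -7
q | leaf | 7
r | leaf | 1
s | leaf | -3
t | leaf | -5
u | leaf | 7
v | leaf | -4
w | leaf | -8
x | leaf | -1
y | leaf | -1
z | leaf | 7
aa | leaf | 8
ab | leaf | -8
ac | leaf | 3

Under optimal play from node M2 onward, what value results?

-5

d (MIN): min(-5, 7, -4) = -5
e (MIN): min(-8, -1) = -8
M2 (MAX): max(-5, -8) = -5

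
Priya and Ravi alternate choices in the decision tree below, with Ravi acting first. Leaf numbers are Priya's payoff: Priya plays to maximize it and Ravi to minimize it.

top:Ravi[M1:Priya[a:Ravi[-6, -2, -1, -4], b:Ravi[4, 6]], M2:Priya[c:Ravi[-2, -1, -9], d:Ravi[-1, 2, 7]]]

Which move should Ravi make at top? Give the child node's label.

a (Ravi): min(-6, -2, -1, -4) = -6
b (Ravi): min(4, 6) = 4
M1 (Priya): max(-6, 4) = 4
c (Ravi): min(-2, -1, -9) = -9
d (Ravi): min(-1, 2, 7) = -1
M2 (Priya): max(-9, -1) = -1
top (Ravi): min(4, -1) = -1
Ravi at top wants the lowest of {M1=4, M2=-1}, so chooses M2.

M2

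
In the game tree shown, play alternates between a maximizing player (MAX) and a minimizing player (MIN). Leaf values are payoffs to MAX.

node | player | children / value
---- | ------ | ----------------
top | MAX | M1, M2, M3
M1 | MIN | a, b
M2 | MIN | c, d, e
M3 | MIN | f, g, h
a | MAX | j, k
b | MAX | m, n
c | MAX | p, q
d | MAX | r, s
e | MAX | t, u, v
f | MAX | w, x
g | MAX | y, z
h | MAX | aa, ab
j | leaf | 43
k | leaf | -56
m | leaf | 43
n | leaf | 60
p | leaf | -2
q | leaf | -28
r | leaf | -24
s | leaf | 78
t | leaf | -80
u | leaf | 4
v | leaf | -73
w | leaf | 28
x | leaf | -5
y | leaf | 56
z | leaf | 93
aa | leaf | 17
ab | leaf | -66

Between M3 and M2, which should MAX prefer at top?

M3

f (MAX): max(28, -5) = 28
g (MAX): max(56, 93) = 93
h (MAX): max(17, -66) = 17
M3 (MIN): min(28, 93, 17) = 17
c (MAX): max(-2, -28) = -2
d (MAX): max(-24, 78) = 78
e (MAX): max(-80, 4, -73) = 4
M2 (MIN): min(-2, 78, 4) = -2
MAX prefers the higher value; M3=17, M2=-2. M3 is better since 17 > -2.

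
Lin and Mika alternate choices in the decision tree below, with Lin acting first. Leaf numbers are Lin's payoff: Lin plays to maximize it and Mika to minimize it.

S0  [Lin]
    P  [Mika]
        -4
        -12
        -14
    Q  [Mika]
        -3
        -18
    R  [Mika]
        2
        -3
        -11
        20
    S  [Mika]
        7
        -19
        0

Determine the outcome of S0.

-11

P (Mika): min(-4, -12, -14) = -14
Q (Mika): min(-3, -18) = -18
R (Mika): min(2, -3, -11, 20) = -11
S (Mika): min(7, -19, 0) = -19
S0 (Lin): max(-14, -18, -11, -19) = -11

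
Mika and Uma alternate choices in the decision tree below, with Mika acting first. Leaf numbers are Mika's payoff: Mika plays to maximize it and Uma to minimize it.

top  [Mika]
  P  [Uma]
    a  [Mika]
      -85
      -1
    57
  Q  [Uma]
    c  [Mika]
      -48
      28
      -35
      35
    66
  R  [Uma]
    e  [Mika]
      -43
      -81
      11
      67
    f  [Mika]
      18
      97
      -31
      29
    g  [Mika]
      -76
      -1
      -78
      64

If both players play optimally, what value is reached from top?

64

a (Mika): max(-85, -1) = -1
P (Uma): min(-1, 57) = -1
c (Mika): max(-48, 28, -35, 35) = 35
Q (Uma): min(35, 66) = 35
e (Mika): max(-43, -81, 11, 67) = 67
f (Mika): max(18, 97, -31, 29) = 97
g (Mika): max(-76, -1, -78, 64) = 64
R (Uma): min(67, 97, 64) = 64
top (Mika): max(-1, 35, 64) = 64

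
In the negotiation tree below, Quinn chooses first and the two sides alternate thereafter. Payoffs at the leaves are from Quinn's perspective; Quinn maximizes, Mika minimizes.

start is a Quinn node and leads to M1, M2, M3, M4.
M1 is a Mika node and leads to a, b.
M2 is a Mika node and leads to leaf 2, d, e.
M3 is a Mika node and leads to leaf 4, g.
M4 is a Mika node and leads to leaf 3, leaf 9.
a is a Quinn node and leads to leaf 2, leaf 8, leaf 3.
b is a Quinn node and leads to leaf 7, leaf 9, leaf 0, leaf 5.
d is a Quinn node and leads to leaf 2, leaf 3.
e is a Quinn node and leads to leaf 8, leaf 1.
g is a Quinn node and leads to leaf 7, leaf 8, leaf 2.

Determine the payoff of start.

8

a (Quinn): max(2, 8, 3) = 8
b (Quinn): max(7, 9, 0, 5) = 9
M1 (Mika): min(8, 9) = 8
d (Quinn): max(2, 3) = 3
e (Quinn): max(8, 1) = 8
M2 (Mika): min(2, 3, 8) = 2
g (Quinn): max(7, 8, 2) = 8
M3 (Mika): min(4, 8) = 4
M4 (Mika): min(3, 9) = 3
start (Quinn): max(8, 2, 4, 3) = 8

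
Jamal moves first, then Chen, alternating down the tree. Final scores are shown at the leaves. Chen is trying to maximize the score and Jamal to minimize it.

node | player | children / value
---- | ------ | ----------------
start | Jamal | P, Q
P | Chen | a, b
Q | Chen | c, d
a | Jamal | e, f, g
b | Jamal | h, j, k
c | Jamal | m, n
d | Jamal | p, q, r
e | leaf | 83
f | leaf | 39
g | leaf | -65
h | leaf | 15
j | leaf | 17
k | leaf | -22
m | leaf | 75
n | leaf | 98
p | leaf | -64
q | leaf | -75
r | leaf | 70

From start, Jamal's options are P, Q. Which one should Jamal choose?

P

a (Jamal): min(83, 39, -65) = -65
b (Jamal): min(15, 17, -22) = -22
P (Chen): max(-65, -22) = -22
c (Jamal): min(75, 98) = 75
d (Jamal): min(-64, -75, 70) = -75
Q (Chen): max(75, -75) = 75
start (Jamal): min(-22, 75) = -22
Jamal at start wants the lowest of {P=-22, Q=75}, so chooses P.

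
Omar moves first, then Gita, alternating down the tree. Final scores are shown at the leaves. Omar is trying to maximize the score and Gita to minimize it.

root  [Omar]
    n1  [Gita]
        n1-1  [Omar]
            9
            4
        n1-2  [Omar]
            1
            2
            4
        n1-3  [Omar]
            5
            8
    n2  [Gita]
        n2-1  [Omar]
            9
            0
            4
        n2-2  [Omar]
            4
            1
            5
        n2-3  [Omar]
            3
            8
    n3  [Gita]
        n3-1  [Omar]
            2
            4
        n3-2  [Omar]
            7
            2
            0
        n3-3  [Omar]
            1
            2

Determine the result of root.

n1-1 (Omar): max(9, 4) = 9
n1-2 (Omar): max(1, 2, 4) = 4
n1-3 (Omar): max(5, 8) = 8
n1 (Gita): min(9, 4, 8) = 4
n2-1 (Omar): max(9, 0, 4) = 9
n2-2 (Omar): max(4, 1, 5) = 5
n2-3 (Omar): max(3, 8) = 8
n2 (Gita): min(9, 5, 8) = 5
n3-1 (Omar): max(2, 4) = 4
n3-2 (Omar): max(7, 2, 0) = 7
n3-3 (Omar): max(1, 2) = 2
n3 (Gita): min(4, 7, 2) = 2
root (Omar): max(4, 5, 2) = 5

5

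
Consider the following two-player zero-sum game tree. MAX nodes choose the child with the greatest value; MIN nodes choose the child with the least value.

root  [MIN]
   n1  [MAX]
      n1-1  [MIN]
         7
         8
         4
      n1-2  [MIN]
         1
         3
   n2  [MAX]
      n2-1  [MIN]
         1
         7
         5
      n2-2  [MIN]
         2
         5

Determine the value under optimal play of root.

n1-1 (MIN): min(7, 8, 4) = 4
n1-2 (MIN): min(1, 3) = 1
n1 (MAX): max(4, 1) = 4
n2-1 (MIN): min(1, 7, 5) = 1
n2-2 (MIN): min(2, 5) = 2
n2 (MAX): max(1, 2) = 2
root (MIN): min(4, 2) = 2

2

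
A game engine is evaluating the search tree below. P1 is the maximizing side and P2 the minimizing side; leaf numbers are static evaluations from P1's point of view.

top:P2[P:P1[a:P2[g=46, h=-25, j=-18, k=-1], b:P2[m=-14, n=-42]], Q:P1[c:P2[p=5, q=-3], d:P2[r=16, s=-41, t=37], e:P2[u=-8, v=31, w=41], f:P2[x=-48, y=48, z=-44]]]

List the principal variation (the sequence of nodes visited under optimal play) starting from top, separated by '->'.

a (P2): min(46, -25, -18, -1) = -25
b (P2): min(-14, -42) = -42
P (P1): max(-25, -42) = -25
c (P2): min(5, -3) = -3
d (P2): min(16, -41, 37) = -41
e (P2): min(-8, 31, 41) = -8
f (P2): min(-48, 48, -44) = -48
Q (P1): max(-3, -41, -8, -48) = -3
top (P2): min(-25, -3) = -25
At top, P2 picks P (lowest: -25).
At P, P1 picks a (highest: -25).
At a, P2 picks h (lowest: -25).
Terminal value -25.

top -> P -> a -> h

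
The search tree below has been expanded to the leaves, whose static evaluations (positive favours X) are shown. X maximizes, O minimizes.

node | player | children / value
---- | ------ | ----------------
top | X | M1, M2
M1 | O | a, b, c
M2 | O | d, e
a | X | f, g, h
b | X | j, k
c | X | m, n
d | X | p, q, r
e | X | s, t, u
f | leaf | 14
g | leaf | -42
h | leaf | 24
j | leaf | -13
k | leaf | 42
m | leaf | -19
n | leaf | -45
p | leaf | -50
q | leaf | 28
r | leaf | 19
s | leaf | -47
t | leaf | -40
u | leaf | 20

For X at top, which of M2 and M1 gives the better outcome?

M2

d (X): max(-50, 28, 19) = 28
e (X): max(-47, -40, 20) = 20
M2 (O): min(28, 20) = 20
a (X): max(14, -42, 24) = 24
b (X): max(-13, 42) = 42
c (X): max(-19, -45) = -19
M1 (O): min(24, 42, -19) = -19
X prefers the higher value; M2=20, M1=-19. M2 is better since 20 > -19.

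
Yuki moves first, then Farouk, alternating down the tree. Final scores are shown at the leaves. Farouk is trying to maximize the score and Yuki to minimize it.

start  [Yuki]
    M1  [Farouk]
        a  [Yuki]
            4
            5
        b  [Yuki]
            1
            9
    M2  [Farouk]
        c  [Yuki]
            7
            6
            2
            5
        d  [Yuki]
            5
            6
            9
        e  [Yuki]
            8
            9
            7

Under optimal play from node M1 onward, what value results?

4

a (Yuki): min(4, 5) = 4
b (Yuki): min(1, 9) = 1
M1 (Farouk): max(4, 1) = 4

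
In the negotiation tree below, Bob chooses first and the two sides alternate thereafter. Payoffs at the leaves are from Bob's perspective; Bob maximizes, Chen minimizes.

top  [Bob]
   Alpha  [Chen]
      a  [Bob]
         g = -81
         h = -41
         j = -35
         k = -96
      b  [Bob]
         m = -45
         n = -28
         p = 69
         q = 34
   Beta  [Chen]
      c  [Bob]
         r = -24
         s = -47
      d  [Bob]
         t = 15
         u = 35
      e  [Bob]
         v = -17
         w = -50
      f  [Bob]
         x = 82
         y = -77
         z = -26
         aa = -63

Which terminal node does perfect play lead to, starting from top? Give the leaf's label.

r

a (Bob): max(-81, -41, -35, -96) = -35
b (Bob): max(-45, -28, 69, 34) = 69
Alpha (Chen): min(-35, 69) = -35
c (Bob): max(-24, -47) = -24
d (Bob): max(15, 35) = 35
e (Bob): max(-17, -50) = -17
f (Bob): max(82, -77, -26, -63) = 82
Beta (Chen): min(-24, 35, -17, 82) = -24
top (Bob): max(-35, -24) = -24
At top, Bob picks Beta (highest: -24).
At Beta, Chen picks c (lowest: -24).
At c, Bob picks r (highest: -24).
Terminal value -24.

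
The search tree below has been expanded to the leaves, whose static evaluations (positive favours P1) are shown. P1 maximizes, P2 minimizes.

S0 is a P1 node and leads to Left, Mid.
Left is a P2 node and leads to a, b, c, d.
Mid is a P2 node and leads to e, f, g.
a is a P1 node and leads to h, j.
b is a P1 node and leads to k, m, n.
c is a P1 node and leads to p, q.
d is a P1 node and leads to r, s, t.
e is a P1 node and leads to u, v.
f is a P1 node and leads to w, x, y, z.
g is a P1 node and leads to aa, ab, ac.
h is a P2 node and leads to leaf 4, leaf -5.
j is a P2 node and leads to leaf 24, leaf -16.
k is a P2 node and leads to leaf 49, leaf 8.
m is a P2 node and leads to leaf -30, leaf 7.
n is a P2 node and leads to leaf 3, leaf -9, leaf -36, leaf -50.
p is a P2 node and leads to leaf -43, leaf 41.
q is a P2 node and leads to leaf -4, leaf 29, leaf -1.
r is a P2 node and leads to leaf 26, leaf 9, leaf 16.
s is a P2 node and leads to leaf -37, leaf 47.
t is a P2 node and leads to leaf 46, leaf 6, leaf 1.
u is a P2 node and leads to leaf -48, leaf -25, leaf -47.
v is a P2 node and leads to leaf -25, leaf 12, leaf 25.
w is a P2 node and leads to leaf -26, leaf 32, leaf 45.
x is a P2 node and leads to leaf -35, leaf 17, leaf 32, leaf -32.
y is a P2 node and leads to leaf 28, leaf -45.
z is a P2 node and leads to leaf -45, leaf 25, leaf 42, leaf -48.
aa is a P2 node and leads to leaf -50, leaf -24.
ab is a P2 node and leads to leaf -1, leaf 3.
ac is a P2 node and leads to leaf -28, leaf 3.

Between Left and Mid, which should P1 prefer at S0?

h (P2): min(4, -5) = -5
j (P2): min(24, -16) = -16
a (P1): max(-5, -16) = -5
k (P2): min(49, 8) = 8
m (P2): min(-30, 7) = -30
n (P2): min(3, -9, -36, -50) = -50
b (P1): max(8, -30, -50) = 8
p (P2): min(-43, 41) = -43
q (P2): min(-4, 29, -1) = -4
c (P1): max(-43, -4) = -4
r (P2): min(26, 9, 16) = 9
s (P2): min(-37, 47) = -37
t (P2): min(46, 6, 1) = 1
d (P1): max(9, -37, 1) = 9
Left (P2): min(-5, 8, -4, 9) = -5
u (P2): min(-48, -25, -47) = -48
v (P2): min(-25, 12, 25) = -25
e (P1): max(-48, -25) = -25
w (P2): min(-26, 32, 45) = -26
x (P2): min(-35, 17, 32, -32) = -35
y (P2): min(28, -45) = -45
z (P2): min(-45, 25, 42, -48) = -48
f (P1): max(-26, -35, -45, -48) = -26
aa (P2): min(-50, -24) = -50
ab (P2): min(-1, 3) = -1
ac (P2): min(-28, 3) = -28
g (P1): max(-50, -1, -28) = -1
Mid (P2): min(-25, -26, -1) = -26
P1 prefers the higher value; Left=-5, Mid=-26. Left is better since -5 > -26.

Left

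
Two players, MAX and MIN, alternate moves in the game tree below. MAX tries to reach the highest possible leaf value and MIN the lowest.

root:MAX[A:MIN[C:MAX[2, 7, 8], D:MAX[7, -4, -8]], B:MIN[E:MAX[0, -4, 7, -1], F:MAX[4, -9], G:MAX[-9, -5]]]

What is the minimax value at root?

7

C (MAX): max(2, 7, 8) = 8
D (MAX): max(7, -4, -8) = 7
A (MIN): min(8, 7) = 7
E (MAX): max(0, -4, 7, -1) = 7
F (MAX): max(4, -9) = 4
G (MAX): max(-9, -5) = -5
B (MIN): min(7, 4, -5) = -5
root (MAX): max(7, -5) = 7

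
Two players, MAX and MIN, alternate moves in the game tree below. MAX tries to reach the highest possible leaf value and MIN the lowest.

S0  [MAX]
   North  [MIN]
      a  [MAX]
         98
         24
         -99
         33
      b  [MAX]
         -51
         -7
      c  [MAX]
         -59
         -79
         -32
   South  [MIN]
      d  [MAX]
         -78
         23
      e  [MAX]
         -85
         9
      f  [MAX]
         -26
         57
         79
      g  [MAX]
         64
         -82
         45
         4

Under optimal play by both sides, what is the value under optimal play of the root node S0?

9

a (MAX): max(98, 24, -99, 33) = 98
b (MAX): max(-51, -7) = -7
c (MAX): max(-59, -79, -32) = -32
North (MIN): min(98, -7, -32) = -32
d (MAX): max(-78, 23) = 23
e (MAX): max(-85, 9) = 9
f (MAX): max(-26, 57, 79) = 79
g (MAX): max(64, -82, 45, 4) = 64
South (MIN): min(23, 9, 79, 64) = 9
S0 (MAX): max(-32, 9) = 9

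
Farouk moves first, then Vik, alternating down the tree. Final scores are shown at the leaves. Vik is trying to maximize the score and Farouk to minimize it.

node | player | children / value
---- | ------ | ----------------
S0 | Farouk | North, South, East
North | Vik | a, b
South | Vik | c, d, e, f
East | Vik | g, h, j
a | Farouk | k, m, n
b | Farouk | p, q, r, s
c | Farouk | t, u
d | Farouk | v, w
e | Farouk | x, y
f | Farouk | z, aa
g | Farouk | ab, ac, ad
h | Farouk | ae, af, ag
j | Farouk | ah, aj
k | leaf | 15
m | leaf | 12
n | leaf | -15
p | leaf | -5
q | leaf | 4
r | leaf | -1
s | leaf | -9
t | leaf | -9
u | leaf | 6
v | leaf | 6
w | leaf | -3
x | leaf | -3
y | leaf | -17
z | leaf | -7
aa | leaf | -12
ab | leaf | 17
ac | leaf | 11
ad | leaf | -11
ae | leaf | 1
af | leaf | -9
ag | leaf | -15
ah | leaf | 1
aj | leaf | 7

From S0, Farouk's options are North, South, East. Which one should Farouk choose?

a (Farouk): min(15, 12, -15) = -15
b (Farouk): min(-5, 4, -1, -9) = -9
North (Vik): max(-15, -9) = -9
c (Farouk): min(-9, 6) = -9
d (Farouk): min(6, -3) = -3
e (Farouk): min(-3, -17) = -17
f (Farouk): min(-7, -12) = -12
South (Vik): max(-9, -3, -17, -12) = -3
g (Farouk): min(17, 11, -11) = -11
h (Farouk): min(1, -9, -15) = -15
j (Farouk): min(1, 7) = 1
East (Vik): max(-11, -15, 1) = 1
S0 (Farouk): min(-9, -3, 1) = -9
Farouk at S0 wants the lowest of {North=-9, South=-3, East=1}, so chooses North.

North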